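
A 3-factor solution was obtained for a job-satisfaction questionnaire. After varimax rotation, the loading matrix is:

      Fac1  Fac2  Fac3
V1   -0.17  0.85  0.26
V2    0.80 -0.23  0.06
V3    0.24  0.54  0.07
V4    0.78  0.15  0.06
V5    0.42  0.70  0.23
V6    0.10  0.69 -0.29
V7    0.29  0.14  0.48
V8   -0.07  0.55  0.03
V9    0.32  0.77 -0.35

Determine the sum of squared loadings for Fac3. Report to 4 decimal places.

0.5705

SS loadings for Fac3 = 0.26² + 0.06² + 0.07² + 0.06² + 0.23² + (-0.29)² + 0.48² + 0.03² + (-0.35)² = 0.0676 + 0.0036 + 0.0049 + 0.0036 + 0.0529 + 0.0841 + 0.2304 + 0.0009 + 0.1225 = 0.5705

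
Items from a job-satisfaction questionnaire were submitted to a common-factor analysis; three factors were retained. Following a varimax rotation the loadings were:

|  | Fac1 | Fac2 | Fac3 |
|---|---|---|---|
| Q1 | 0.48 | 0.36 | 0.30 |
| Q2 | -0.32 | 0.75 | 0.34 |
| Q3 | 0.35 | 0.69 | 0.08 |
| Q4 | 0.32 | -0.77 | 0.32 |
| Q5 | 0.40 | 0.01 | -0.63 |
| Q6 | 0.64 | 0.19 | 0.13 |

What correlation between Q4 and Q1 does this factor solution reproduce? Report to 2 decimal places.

-0.03

r̂ = Σ λ_i·λ_j across factors = (0.32)(0.48) + (-0.77)(0.36) + (0.32)(0.30)
  = +0.1536 -0.2772 +0.0960 = -0.0276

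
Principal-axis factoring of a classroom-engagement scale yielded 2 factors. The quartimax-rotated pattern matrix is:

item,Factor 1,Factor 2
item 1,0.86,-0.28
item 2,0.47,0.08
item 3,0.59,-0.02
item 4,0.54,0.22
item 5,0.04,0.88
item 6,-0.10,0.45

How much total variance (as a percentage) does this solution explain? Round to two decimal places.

45.37%

Communalities: 0.8180, 0.2273, 0.3485, 0.3400, 0.7760, 0.2125; Σh² = 2.7223.
Total variance with 6 standardized items is 6, so the solution explains 2.7223/6 = 0.4537 = 45.37%.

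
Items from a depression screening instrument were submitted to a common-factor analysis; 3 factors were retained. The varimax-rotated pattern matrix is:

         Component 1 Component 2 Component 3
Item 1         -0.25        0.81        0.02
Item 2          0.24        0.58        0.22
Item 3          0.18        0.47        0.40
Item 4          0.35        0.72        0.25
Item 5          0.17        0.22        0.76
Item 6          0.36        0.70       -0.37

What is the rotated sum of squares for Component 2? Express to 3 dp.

2.270

SS loadings for Component 2 = 0.81² + 0.58² + 0.47² + 0.72² + 0.22² + 0.70² = 0.6561 + 0.3364 + 0.2209 + 0.5184 + 0.0484 + 0.4900 = 2.2702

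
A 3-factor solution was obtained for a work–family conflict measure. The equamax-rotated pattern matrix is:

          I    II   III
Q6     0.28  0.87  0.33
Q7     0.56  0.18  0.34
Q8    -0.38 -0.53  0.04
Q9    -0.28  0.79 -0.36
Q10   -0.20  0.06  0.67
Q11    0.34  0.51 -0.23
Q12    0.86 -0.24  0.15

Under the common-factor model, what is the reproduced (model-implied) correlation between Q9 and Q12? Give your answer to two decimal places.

-0.48

r̂ = Σ λ_i·λ_j across factors = (-0.28)(0.86) + (0.79)(-0.24) + (-0.36)(0.15)
  = -0.2408 -0.1896 -0.0540 = -0.4844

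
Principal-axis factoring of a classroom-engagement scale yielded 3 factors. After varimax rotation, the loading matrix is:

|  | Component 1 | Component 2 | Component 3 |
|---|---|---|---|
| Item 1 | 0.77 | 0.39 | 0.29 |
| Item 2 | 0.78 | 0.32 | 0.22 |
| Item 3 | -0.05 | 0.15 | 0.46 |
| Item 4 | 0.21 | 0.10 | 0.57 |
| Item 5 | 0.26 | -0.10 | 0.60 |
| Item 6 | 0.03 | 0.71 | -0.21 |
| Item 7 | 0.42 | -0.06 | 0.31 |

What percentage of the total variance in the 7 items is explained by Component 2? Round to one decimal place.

11.5%

SS loadings for Component 2 = 0.39² + 0.32² + 0.15² + 0.10² + (-0.10)² + 0.71² + (-0.06)² = 0.8047
With 7 standardized items, total variance = 7. Proportion = 0.8047/7 = 0.1150 → 11.50%.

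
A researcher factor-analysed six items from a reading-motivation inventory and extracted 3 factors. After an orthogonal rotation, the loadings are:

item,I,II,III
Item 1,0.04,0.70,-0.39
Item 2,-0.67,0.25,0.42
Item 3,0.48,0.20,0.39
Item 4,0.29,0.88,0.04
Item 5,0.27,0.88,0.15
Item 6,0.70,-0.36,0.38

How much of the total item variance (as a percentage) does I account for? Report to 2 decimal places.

SS loadings for I = 0.04² + (-0.67)² + 0.48² + 0.29² + 0.27² + 0.70² = 1.3279
With 6 standardized items, total variance = 6. Proportion = 1.3279/6 = 0.2213 → 22.13%.

22.13%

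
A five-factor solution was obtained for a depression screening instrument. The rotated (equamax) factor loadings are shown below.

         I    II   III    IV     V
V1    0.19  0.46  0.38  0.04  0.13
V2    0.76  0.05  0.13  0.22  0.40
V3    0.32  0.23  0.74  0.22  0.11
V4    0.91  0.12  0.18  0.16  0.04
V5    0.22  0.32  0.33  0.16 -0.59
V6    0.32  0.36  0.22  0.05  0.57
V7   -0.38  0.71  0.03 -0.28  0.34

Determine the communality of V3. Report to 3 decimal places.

h² = 0.32² + 0.23² + 0.74² + 0.22² + 0.11² = 0.1024 + 0.0529 + 0.5476 + 0.0484 + 0.0121 = 0.7634

0.763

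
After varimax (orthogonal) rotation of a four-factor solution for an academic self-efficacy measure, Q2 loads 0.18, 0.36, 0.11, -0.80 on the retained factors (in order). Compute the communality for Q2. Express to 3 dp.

0.814

h² = 0.18² + 0.36² + 0.11² + (-0.80)² = 0.0324 + 0.1296 + 0.0121 + 0.6400 = 0.8141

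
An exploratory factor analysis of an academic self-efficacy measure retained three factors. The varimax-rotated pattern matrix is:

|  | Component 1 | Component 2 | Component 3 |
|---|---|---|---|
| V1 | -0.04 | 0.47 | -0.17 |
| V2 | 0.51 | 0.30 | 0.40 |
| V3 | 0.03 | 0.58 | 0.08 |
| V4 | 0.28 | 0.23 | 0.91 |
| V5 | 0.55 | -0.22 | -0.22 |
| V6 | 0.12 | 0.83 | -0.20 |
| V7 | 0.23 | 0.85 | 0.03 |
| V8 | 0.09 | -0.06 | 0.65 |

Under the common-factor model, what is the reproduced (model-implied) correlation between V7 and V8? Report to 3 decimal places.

r̂ = Σ λ_i·λ_j across factors = (0.23)(0.09) + (0.85)(-0.06) + (0.03)(0.65)
  = +0.0207 -0.0510 +0.0195 = -0.0108

-0.011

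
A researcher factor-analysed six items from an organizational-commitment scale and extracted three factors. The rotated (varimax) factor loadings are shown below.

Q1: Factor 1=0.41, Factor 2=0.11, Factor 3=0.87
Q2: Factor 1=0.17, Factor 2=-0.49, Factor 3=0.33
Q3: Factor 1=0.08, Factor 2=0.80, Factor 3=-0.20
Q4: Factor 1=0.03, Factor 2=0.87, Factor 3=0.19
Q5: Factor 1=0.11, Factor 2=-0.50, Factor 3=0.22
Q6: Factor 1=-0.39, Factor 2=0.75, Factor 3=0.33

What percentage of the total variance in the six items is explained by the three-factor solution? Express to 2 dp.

Communalities: 0.9371, 0.3779, 0.6864, 0.7939, 0.3105, 0.8235; Σh² = 3.9293.
Total variance with 6 standardized items is 6, so the solution explains 3.9293/6 = 0.6549 = 65.49%.

65.49%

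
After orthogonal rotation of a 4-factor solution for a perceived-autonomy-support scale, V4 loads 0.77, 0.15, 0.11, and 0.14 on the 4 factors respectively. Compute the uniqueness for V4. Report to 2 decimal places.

0.35

h² = 0.77² + 0.15² + 0.11² + 0.14² = 0.5929 + 0.0225 + 0.0121 + 0.0196 = 0.6471
Uniqueness u² = 1 − h² = 1 − 0.6471 = 0.3529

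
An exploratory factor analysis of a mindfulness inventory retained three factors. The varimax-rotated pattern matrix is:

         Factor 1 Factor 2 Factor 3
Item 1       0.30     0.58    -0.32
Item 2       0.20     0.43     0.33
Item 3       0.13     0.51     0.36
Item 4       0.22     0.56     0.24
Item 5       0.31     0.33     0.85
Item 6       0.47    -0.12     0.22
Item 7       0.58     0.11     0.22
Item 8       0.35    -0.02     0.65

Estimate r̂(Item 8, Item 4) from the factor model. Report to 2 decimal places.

0.22

r̂ = Σ λ_i·λ_j across factors = (0.35)(0.22) + (-0.02)(0.56) + (0.65)(0.24)
  = +0.0770 -0.0112 +0.1560 = 0.2218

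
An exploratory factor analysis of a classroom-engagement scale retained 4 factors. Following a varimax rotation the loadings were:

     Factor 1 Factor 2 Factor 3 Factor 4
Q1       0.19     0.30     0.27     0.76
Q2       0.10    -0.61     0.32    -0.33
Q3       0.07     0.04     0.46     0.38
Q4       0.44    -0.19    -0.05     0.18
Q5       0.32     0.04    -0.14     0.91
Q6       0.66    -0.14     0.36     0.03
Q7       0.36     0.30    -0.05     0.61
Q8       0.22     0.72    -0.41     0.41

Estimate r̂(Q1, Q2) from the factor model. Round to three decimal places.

-0.328

r̂ = Σ λ_i·λ_j across factors = (0.19)(0.10) + (0.30)(-0.61) + (0.27)(0.32) + (0.76)(-0.33)
  = +0.0190 -0.1830 +0.0864 -0.2508 = -0.3284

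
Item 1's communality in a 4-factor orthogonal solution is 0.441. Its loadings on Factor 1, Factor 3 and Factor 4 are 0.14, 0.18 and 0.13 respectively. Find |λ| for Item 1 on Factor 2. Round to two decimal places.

Under orthogonal rotation h² = Σλ², so λ_Factor 2² = h² − (0.0689) = 0.441 − 0.0689 = 0.3721.
|λ| = √0.3721 = 0.6100.

0.61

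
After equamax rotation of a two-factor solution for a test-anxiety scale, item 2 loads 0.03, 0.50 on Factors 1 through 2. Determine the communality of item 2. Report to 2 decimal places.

h² = 0.03² + 0.50² = 0.0009 + 0.2500 = 0.2509

0.25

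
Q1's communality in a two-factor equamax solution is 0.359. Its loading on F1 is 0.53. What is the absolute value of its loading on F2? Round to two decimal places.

Under orthogonal rotation h² = Σλ², so λ_F2² = h² − (0.2809) = 0.359 − 0.2809 = 0.0781.
|λ| = √0.0781 = 0.2795.

0.28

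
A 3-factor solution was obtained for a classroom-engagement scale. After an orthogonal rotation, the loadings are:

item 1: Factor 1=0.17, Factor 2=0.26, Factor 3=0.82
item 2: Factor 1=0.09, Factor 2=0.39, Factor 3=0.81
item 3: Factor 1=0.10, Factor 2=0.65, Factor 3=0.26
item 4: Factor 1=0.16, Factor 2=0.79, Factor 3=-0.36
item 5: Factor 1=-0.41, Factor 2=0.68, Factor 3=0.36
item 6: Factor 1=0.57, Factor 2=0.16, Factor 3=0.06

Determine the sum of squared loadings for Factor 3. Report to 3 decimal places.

SS loadings for Factor 3 = 0.82² + 0.81² + 0.26² + (-0.36)² + 0.36² + 0.06² = 0.6724 + 0.6561 + 0.0676 + 0.1296 + 0.1296 + 0.0036 = 1.6589

1.659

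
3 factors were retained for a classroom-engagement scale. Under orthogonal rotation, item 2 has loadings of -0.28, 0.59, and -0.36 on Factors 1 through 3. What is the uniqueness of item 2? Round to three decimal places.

h² = (-0.28)² + 0.59² + (-0.36)² = 0.0784 + 0.3481 + 0.1296 = 0.5561
Uniqueness u² = 1 − h² = 1 − 0.5561 = 0.4439

0.444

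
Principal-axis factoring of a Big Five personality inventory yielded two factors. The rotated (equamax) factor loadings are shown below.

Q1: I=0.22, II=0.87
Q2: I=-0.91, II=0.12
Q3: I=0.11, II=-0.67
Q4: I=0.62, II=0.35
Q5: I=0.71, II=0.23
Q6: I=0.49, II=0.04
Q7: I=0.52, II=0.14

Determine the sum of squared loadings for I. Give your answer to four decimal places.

2.2876

SS loadings for I = 0.22² + (-0.91)² + 0.11² + 0.62² + 0.71² + 0.49² + 0.52² = 0.0484 + 0.8281 + 0.0121 + 0.3844 + 0.5041 + 0.2401 + 0.2704 = 2.2876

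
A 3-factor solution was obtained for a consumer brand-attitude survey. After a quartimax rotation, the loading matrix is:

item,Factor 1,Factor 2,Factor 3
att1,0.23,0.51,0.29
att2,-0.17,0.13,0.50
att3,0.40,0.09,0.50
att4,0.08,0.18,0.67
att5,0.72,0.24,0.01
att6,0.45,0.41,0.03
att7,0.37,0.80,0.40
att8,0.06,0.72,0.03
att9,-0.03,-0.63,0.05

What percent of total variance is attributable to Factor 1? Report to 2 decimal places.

SS loadings for Factor 1 = 0.23² + (-0.17)² + 0.40² + 0.08² + 0.72² + 0.45² + 0.37² + 0.06² + (-0.03)² = 1.1105
With 9 standardized items, total variance = 9. Proportion = 1.1105/9 = 0.1234 → 12.34%.

12.34%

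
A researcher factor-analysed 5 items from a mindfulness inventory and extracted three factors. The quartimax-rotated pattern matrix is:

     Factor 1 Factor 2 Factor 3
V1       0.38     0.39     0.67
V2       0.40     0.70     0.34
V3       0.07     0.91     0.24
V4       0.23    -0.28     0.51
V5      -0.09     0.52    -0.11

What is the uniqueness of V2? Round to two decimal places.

h² = 0.40² + 0.70² + 0.34² = 0.1600 + 0.4900 + 0.1156 = 0.7656
Uniqueness u² = 1 − h² = 1 − 0.7656 = 0.2344

0.23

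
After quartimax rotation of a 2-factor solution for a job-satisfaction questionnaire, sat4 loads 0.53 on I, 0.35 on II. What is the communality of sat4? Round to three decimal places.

h² = 0.53² + 0.35² = 0.2809 + 0.1225 = 0.4034

0.403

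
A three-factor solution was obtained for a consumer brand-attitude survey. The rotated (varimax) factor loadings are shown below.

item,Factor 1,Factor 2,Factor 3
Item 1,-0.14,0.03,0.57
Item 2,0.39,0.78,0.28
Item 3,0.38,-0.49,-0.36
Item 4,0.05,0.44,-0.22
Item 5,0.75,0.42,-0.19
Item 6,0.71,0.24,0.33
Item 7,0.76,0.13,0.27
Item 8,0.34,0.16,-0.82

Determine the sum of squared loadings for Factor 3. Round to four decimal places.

1.4716

SS loadings for Factor 3 = 0.57² + 0.28² + (-0.36)² + (-0.22)² + (-0.19)² + 0.33² + 0.27² + (-0.82)² = 0.3249 + 0.0784 + 0.1296 + 0.0484 + 0.0361 + 0.1089 + 0.0729 + 0.6724 = 1.4716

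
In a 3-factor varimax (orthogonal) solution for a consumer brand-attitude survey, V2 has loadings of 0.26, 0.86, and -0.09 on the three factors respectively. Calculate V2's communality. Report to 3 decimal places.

0.815

h² = 0.26² + 0.86² + (-0.09)² = 0.0676 + 0.7396 + 0.0081 = 0.8153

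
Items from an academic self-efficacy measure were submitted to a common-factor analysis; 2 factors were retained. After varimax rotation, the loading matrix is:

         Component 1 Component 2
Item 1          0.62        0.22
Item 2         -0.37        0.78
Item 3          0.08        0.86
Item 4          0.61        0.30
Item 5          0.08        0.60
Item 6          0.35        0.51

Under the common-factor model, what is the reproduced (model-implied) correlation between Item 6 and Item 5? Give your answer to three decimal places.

r̂ = Σ λ_i·λ_j across factors = (0.35)(0.08) + (0.51)(0.60)
  = +0.0280 +0.3060 = 0.3340

0.334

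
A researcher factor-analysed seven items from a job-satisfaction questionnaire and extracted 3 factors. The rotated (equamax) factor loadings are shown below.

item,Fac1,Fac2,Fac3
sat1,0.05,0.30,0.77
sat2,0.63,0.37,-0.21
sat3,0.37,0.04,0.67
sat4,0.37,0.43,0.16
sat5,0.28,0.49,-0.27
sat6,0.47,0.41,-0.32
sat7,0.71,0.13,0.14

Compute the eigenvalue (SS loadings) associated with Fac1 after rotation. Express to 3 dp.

1.477

SS loadings for Fac1 = 0.05² + 0.63² + 0.37² + 0.37² + 0.28² + 0.47² + 0.71² = 0.0025 + 0.3969 + 0.1369 + 0.1369 + 0.0784 + 0.2209 + 0.5041 = 1.4766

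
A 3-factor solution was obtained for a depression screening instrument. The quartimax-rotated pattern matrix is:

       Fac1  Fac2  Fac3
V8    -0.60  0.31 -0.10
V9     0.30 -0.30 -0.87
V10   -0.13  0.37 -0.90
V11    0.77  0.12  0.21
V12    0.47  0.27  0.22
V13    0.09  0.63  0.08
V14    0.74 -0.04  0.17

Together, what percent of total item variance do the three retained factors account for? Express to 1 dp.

62.1%

Communalities: 0.4661, 0.9369, 0.9638, 0.6514, 0.3422, 0.4114, 0.5781; Σh² = 4.3499.
Total variance with 7 standardized items is 7, so the solution explains 4.3499/7 = 0.6214 = 62.14%.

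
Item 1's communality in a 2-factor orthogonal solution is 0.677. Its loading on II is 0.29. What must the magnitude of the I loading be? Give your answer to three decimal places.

0.770

Under orthogonal rotation h² = Σλ², so λ_I² = h² − (0.0841) = 0.677 − 0.0841 = 0.5929.
|λ| = √0.5929 = 0.7700.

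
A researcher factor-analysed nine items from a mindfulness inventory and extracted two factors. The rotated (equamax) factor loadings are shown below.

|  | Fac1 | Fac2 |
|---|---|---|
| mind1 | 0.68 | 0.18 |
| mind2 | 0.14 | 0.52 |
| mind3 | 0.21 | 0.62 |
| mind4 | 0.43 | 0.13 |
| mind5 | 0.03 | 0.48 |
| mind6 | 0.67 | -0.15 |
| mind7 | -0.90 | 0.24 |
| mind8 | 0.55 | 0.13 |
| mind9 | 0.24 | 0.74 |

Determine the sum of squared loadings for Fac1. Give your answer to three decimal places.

SS loadings for Fac1 = 0.68² + 0.14² + 0.21² + 0.43² + 0.03² + 0.67² + (-0.90)² + 0.55² + 0.24² = 0.4624 + 0.0196 + 0.0441 + 0.1849 + 0.0009 + 0.4489 + 0.8100 + 0.3025 + 0.0576 = 2.3309

2.331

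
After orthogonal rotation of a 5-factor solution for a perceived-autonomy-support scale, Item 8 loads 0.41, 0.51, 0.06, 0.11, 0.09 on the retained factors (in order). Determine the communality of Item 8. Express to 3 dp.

h² = 0.41² + 0.51² + 0.06² + 0.11² + 0.09² = 0.1681 + 0.2601 + 0.0036 + 0.0121 + 0.0081 = 0.4520

0.452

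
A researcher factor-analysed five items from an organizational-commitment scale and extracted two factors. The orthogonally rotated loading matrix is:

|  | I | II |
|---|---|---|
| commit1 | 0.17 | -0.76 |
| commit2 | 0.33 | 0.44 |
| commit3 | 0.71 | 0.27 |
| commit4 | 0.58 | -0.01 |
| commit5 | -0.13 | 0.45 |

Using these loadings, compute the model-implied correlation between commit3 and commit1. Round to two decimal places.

-0.08

r̂ = Σ λ_i·λ_j across factors = (0.71)(0.17) + (0.27)(-0.76)
  = +0.1207 -0.2052 = -0.0845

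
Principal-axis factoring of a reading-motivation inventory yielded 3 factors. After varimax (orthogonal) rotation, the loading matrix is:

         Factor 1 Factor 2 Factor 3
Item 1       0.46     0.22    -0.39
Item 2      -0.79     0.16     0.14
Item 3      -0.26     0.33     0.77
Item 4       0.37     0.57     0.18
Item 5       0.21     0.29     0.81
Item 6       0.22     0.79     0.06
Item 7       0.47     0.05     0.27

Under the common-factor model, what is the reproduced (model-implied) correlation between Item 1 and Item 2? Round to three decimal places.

r̂ = Σ λ_i·λ_j across factors = (0.46)(-0.79) + (0.22)(0.16) + (-0.39)(0.14)
  = -0.3634 +0.0352 -0.0546 = -0.3828

-0.383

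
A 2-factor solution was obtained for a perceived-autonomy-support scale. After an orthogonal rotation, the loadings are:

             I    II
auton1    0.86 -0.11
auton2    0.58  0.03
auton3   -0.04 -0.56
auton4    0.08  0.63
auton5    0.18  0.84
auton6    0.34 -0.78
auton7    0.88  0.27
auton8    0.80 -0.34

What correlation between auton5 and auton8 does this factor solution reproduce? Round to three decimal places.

-0.142

r̂ = Σ λ_i·λ_j across factors = (0.18)(0.80) + (0.84)(-0.34)
  = +0.1440 -0.2856 = -0.1416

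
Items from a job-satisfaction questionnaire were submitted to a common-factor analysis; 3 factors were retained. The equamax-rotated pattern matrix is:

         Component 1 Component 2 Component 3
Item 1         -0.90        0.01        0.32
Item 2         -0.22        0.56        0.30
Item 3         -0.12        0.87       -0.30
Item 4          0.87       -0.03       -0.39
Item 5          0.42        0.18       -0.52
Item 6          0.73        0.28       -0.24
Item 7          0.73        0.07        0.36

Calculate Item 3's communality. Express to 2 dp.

h² = (-0.12)² + 0.87² + (-0.30)² = 0.0144 + 0.7569 + 0.0900 = 0.8613

0.86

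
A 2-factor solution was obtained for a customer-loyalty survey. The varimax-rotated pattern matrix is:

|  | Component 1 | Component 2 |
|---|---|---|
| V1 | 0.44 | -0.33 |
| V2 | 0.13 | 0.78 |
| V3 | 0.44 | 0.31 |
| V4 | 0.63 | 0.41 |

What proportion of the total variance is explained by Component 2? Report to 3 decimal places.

SS loadings for Component 2 = (-0.33)² + 0.78² + 0.31² + 0.41² = 0.9815
Proportion of variance = 0.9815 / 4 = 0.2454.

0.245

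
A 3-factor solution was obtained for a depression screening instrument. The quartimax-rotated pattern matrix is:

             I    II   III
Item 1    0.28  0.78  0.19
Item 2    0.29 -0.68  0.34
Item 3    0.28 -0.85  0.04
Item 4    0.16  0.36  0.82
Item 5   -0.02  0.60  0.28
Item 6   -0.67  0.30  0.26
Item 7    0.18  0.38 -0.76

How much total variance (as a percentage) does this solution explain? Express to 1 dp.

Communalities: 0.7229, 0.6621, 0.8025, 0.8276, 0.4388, 0.6065, 0.7544; Σh² = 4.8148.
Total variance with 7 standardized items is 7, so the solution explains 4.8148/7 = 0.6878 = 68.78%.

68.8%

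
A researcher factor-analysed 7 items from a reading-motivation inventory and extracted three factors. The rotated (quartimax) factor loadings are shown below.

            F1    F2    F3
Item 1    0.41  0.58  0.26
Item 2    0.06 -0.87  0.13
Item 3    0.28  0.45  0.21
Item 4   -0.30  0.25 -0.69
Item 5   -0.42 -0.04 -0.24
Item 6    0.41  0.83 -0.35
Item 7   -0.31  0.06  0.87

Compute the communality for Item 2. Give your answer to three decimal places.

h² = 0.06² + (-0.87)² + 0.13² = 0.0036 + 0.7569 + 0.0169 = 0.7774

0.777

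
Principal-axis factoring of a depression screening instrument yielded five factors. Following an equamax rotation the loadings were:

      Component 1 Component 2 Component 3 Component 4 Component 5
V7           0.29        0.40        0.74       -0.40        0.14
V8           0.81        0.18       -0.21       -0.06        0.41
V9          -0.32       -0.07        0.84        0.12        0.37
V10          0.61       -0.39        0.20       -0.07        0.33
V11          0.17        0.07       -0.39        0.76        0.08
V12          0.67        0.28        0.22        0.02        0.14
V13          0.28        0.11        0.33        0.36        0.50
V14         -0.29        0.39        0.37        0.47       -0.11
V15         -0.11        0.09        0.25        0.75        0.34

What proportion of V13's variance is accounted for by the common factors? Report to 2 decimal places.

0.58

h² = 0.28² + 0.11² + 0.33² + 0.36² + 0.50² = 0.0784 + 0.0121 + 0.1089 + 0.1296 + 0.2500 = 0.5790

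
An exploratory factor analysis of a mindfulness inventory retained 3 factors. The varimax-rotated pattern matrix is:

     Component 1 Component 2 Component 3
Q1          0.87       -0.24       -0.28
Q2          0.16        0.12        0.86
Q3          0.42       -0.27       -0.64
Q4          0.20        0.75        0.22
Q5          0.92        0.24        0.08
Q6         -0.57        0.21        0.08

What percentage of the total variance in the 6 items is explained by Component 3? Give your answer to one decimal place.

21.5%

SS loadings for Component 3 = (-0.28)² + 0.86² + (-0.64)² + 0.22² + 0.08² + 0.08² = 1.2888
With 6 standardized items, total variance = 6. Proportion = 1.2888/6 = 0.2148 → 21.48%.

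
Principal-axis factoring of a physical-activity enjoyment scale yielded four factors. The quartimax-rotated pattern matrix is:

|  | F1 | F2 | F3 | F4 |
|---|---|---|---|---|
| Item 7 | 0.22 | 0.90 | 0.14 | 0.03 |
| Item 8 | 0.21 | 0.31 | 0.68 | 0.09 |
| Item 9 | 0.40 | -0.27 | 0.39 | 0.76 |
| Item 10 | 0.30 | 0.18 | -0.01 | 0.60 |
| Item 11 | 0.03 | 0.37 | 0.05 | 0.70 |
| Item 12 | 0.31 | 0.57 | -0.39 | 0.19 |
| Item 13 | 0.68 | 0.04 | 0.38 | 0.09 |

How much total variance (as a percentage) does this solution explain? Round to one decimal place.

Communalities: 0.8789, 0.6107, 0.9626, 0.4825, 0.6303, 0.6092, 0.6165; Σh² = 4.7907.
Total variance with 7 standardized items is 7, so the solution explains 4.7907/7 = 0.6844 = 68.44%.

68.4%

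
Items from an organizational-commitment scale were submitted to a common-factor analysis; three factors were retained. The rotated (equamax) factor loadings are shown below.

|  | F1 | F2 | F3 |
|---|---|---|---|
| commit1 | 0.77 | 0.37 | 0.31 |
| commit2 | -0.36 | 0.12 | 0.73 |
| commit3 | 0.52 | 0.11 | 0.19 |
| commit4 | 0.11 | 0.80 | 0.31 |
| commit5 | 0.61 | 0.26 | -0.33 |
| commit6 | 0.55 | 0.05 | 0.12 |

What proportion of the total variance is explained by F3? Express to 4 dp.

0.1474

SS loadings for F3 = 0.31² + 0.73² + 0.19² + 0.31² + (-0.33)² + 0.12² = 0.8845
Proportion of variance = 0.8845 / 6 = 0.1474.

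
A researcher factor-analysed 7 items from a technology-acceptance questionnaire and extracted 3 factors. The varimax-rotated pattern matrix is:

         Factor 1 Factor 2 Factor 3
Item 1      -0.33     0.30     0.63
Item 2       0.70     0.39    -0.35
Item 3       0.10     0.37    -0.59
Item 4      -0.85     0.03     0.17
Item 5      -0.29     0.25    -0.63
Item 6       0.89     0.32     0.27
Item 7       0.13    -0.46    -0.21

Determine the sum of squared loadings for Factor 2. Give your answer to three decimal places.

SS loadings for Factor 2 = 0.30² + 0.39² + 0.37² + 0.03² + 0.25² + 0.32² + (-0.46)² = 0.0900 + 0.1521 + 0.1369 + 0.0009 + 0.0625 + 0.1024 + 0.2116 = 0.7564

0.756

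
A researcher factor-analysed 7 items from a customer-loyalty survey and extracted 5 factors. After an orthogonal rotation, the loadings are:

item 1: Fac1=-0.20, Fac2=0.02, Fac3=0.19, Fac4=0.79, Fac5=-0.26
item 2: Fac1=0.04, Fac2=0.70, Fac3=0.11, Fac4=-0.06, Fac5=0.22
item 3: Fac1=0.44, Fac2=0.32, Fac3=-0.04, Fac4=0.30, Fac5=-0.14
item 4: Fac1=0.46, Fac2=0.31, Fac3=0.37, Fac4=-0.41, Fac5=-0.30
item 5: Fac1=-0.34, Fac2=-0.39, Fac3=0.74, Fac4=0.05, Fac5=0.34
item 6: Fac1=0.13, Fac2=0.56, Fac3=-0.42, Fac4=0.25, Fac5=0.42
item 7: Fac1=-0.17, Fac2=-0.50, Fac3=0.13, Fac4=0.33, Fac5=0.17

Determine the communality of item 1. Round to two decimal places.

0.77

h² = (-0.20)² + 0.02² + 0.19² + 0.79² + (-0.26)² = 0.0400 + 0.0004 + 0.0361 + 0.6241 + 0.0676 = 0.7682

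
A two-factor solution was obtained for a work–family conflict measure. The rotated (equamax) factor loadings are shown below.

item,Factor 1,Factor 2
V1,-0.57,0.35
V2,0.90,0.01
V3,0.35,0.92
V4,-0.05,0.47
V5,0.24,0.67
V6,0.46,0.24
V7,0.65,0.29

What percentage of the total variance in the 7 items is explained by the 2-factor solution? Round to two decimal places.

Communalities: 0.4474, 0.8101, 0.9689, 0.2234, 0.5065, 0.2692, 0.5066; Σh² = 3.7321.
Total variance with 7 standardized items is 7, so the solution explains 3.7321/7 = 0.5332 = 53.32%.

53.32%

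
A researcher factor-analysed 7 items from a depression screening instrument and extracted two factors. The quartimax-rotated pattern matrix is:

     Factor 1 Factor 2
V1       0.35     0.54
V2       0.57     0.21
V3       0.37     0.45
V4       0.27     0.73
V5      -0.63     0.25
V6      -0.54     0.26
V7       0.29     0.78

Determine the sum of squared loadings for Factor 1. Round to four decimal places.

SS loadings for Factor 1 = 0.35² + 0.57² + 0.37² + 0.27² + (-0.63)² + (-0.54)² + 0.29² = 0.1225 + 0.3249 + 0.1369 + 0.0729 + 0.3969 + 0.2916 + 0.0841 = 1.4298

1.4298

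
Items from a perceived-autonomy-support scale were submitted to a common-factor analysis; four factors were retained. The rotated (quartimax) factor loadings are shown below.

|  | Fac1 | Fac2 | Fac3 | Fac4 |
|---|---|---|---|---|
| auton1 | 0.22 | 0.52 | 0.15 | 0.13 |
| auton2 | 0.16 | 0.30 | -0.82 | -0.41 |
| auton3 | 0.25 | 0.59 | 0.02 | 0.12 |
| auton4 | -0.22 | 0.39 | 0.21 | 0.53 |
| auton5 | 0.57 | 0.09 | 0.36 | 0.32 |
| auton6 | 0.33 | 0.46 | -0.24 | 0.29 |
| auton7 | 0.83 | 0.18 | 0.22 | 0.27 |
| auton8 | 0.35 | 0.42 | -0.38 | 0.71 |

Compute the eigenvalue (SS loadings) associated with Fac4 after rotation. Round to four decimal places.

1.2438

SS loadings for Fac4 = 0.13² + (-0.41)² + 0.12² + 0.53² + 0.32² + 0.29² + 0.27² + 0.71² = 0.0169 + 0.1681 + 0.0144 + 0.2809 + 0.1024 + 0.0841 + 0.0729 + 0.5041 = 1.2438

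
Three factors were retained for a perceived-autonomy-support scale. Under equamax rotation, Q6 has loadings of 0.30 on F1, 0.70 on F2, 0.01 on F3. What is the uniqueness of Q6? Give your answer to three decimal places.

0.420

h² = 0.30² + 0.70² + 0.01² = 0.0900 + 0.4900 + 0.0001 = 0.5801
Uniqueness u² = 1 − h² = 1 − 0.5801 = 0.4199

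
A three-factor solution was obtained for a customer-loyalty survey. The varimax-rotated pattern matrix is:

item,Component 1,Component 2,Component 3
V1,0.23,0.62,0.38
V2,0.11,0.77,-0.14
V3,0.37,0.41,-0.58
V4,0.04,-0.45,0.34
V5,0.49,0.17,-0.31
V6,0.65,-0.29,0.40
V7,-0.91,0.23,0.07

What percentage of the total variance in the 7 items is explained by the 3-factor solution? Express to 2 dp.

58.36%

SS loadings by factor: 1.6942, 1.5138, 0.8770; total = 4.0850.
Total variance with 7 standardized items is 7, so the solution explains 4.0850/7 = 0.5836 = 58.36%.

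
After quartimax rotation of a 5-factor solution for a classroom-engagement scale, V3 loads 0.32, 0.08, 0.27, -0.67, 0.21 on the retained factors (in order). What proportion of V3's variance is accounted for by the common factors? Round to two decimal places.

0.67

h² = 0.32² + 0.08² + 0.27² + (-0.67)² + 0.21² = 0.1024 + 0.0064 + 0.0729 + 0.4489 + 0.0441 = 0.6747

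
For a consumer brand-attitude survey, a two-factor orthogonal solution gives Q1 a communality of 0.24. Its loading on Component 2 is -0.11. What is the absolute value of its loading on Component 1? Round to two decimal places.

0.48

Under orthogonal rotation h² = Σλ², so λ_Component 1² = h² − (0.0121) = 0.24 − 0.0121 = 0.2279.
|λ| = √0.2279 = 0.4774.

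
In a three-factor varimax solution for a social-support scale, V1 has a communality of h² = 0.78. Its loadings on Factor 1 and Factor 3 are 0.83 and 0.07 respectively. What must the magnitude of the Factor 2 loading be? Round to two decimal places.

Under orthogonal rotation h² = Σλ², so λ_Factor 2² = h² − (0.6938) = 0.78 − 0.6938 = 0.0862.
|λ| = √0.0862 = 0.2936.

0.29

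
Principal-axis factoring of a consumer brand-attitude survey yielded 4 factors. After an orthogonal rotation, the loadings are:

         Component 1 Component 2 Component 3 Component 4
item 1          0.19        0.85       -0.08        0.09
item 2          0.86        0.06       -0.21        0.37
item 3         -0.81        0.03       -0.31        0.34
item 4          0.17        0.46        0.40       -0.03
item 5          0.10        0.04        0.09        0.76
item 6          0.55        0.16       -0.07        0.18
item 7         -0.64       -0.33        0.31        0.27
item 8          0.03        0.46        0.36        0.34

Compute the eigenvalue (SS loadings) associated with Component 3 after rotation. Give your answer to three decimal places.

0.545

SS loadings for Component 3 = (-0.08)² + (-0.21)² + (-0.31)² + 0.40² + 0.09² + (-0.07)² + 0.31² + 0.36² = 0.0064 + 0.0441 + 0.0961 + 0.1600 + 0.0081 + 0.0049 + 0.0961 + 0.1296 = 0.5453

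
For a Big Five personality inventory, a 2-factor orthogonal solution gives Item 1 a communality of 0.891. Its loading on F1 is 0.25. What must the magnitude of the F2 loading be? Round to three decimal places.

0.910

Under orthogonal rotation h² = Σλ², so λ_F2² = h² − (0.0625) = 0.891 − 0.0625 = 0.8285.
|λ| = √0.8285 = 0.9102.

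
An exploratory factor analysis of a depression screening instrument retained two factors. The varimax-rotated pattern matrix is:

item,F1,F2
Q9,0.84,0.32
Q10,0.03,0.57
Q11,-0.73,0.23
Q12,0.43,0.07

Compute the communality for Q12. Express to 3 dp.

0.190

h² = 0.43² + 0.07² = 0.1849 + 0.0049 = 0.1898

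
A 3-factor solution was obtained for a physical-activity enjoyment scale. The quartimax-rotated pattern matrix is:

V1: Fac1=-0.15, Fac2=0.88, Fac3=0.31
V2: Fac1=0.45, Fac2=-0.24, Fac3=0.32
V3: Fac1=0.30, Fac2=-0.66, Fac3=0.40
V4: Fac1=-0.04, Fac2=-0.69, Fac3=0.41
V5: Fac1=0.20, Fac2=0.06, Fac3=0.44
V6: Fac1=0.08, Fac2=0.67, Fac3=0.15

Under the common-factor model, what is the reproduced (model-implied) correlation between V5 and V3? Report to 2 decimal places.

0.20

r̂ = Σ λ_i·λ_j across factors = (0.20)(0.30) + (0.06)(-0.66) + (0.44)(0.40)
  = +0.0600 -0.0396 +0.1760 = 0.1964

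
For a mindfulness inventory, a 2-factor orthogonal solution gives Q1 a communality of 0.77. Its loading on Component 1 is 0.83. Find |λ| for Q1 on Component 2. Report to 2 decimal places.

Under orthogonal rotation h² = Σλ², so λ_Component 2² = h² − (0.6889) = 0.77 − 0.6889 = 0.0811.
|λ| = √0.0811 = 0.2848.

0.28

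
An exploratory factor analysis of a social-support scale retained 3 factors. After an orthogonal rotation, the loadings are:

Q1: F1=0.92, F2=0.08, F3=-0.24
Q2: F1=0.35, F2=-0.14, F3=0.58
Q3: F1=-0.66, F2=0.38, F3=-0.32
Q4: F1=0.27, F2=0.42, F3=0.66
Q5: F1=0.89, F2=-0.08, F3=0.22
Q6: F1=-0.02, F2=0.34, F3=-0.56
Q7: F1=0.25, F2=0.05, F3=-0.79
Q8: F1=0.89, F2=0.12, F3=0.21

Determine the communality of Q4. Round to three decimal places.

0.685

h² = 0.27² + 0.42² + 0.66² = 0.0729 + 0.1764 + 0.4356 = 0.6849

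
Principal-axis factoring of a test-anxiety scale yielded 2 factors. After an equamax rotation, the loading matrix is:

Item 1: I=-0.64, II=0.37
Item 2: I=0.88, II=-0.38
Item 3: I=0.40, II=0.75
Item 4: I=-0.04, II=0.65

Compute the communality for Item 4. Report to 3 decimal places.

0.424

h² = (-0.04)² + 0.65² = 0.0016 + 0.4225 = 0.4241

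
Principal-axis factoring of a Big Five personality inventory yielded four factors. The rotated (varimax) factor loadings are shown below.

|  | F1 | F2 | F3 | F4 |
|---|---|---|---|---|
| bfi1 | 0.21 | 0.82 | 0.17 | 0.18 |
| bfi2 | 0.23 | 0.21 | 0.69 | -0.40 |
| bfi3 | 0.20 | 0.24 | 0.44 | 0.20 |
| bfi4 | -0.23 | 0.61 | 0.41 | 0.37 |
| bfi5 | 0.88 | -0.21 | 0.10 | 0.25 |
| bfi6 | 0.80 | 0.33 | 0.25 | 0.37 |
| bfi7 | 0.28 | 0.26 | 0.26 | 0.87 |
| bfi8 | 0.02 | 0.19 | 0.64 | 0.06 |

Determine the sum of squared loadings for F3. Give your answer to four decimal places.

1.4164

SS loadings for F3 = 0.17² + 0.69² + 0.44² + 0.41² + 0.10² + 0.25² + 0.26² + 0.64² = 0.0289 + 0.4761 + 0.1936 + 0.1681 + 0.0100 + 0.0625 + 0.0676 + 0.4096 = 1.4164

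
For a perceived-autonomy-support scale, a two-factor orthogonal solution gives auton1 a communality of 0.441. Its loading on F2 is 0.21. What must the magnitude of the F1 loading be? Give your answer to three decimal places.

Under orthogonal rotation h² = Σλ², so λ_F1² = h² − (0.0441) = 0.441 − 0.0441 = 0.3969.
|λ| = √0.3969 = 0.6300.

0.630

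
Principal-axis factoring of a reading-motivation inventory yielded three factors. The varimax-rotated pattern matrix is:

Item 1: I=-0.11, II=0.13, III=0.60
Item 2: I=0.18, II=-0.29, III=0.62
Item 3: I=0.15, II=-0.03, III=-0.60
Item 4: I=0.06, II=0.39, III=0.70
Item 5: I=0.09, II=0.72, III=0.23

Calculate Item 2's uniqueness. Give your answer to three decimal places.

0.499

h² = 0.18² + (-0.29)² + 0.62² = 0.0324 + 0.0841 + 0.3844 = 0.5009
Uniqueness u² = 1 − h² = 1 − 0.5009 = 0.4991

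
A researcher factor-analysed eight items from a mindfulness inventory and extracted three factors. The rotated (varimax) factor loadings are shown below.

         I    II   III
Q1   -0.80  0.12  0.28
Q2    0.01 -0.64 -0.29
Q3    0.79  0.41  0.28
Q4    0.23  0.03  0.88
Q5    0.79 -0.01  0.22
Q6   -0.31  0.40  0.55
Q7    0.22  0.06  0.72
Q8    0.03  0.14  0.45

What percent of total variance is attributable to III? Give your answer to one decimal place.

26.1%

SS loadings for III = 0.28² + (-0.29)² + 0.28² + 0.88² + 0.22² + 0.55² + 0.72² + 0.45² = 2.0871
With 8 standardized items, total variance = 8. Proportion = 2.0871/8 = 0.2609 → 26.09%.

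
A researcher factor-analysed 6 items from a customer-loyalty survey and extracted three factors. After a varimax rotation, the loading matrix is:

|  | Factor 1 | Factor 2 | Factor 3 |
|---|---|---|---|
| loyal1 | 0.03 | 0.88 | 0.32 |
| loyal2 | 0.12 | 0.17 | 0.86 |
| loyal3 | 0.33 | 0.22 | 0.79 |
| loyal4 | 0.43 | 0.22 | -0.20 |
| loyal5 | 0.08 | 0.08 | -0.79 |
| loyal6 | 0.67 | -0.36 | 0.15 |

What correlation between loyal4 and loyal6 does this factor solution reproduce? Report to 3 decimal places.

r̂ = Σ λ_i·λ_j across factors = (0.43)(0.67) + (0.22)(-0.36) + (-0.20)(0.15)
  = +0.2881 -0.0792 -0.0300 = 0.1789

0.179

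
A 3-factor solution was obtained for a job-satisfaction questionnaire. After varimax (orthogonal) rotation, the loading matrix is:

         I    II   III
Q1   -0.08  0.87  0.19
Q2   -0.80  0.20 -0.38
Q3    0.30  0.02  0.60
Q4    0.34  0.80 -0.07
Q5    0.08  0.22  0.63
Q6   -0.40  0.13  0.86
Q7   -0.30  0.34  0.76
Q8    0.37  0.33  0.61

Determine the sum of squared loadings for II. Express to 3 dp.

SS loadings for II = 0.87² + 0.20² + 0.02² + 0.80² + 0.22² + 0.13² + 0.34² + 0.33² = 0.7569 + 0.0400 + 0.0004 + 0.6400 + 0.0484 + 0.0169 + 0.1156 + 0.1089 = 1.7271

1.727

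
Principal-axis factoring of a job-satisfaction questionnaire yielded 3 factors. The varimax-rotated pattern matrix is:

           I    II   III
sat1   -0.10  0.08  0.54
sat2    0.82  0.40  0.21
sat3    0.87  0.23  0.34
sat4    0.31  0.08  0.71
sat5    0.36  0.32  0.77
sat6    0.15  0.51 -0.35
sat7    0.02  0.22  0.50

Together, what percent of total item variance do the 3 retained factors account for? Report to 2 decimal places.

SS loadings by factor: 1.6879, 0.6366, 1.9208; total = 4.2453.
Total variance with 7 standardized items is 7, so the solution explains 4.2453/7 = 0.6065 = 60.65%.

60.65%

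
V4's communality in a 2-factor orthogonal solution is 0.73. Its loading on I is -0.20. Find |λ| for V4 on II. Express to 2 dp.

0.83

Under orthogonal rotation h² = Σλ², so λ_II² = h² − (0.0400) = 0.73 − 0.0400 = 0.6900.
|λ| = √0.6900 = 0.8307.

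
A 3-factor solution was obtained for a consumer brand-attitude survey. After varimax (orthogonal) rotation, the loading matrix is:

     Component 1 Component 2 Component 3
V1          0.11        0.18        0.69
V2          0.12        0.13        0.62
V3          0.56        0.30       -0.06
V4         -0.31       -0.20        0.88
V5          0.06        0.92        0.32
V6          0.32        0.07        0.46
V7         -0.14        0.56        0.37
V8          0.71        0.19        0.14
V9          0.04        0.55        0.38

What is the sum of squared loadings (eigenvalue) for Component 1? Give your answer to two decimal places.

1.07

SS loadings for Component 1 = 0.11² + 0.12² + 0.56² + (-0.31)² + 0.06² + 0.32² + (-0.14)² + 0.71² + 0.04² = 0.0121 + 0.0144 + 0.3136 + 0.0961 + 0.0036 + 0.1024 + 0.0196 + 0.5041 + 0.0016 = 1.0675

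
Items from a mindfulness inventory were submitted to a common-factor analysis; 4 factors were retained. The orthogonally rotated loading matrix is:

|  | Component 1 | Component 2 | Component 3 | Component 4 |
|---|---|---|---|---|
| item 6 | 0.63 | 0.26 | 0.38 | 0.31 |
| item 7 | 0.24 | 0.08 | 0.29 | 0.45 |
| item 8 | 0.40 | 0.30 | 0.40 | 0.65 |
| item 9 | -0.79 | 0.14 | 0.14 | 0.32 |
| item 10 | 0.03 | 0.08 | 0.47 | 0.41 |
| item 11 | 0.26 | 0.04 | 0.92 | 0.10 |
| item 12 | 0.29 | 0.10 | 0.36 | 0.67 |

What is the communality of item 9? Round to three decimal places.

0.766

h² = (-0.79)² + 0.14² + 0.14² + 0.32² = 0.6241 + 0.0196 + 0.0196 + 0.1024 = 0.7657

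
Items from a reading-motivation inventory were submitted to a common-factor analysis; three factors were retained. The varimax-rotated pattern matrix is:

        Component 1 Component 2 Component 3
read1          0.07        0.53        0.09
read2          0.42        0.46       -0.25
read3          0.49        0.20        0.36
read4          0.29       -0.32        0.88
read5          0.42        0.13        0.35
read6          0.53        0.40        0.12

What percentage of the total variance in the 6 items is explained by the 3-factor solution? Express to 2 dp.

48.10%

Communalities: 0.2939, 0.4505, 0.4097, 0.9609, 0.3158, 0.4553; Σh² = 2.8861.
Total variance with 6 standardized items is 6, so the solution explains 2.8861/6 = 0.4810 = 48.10%.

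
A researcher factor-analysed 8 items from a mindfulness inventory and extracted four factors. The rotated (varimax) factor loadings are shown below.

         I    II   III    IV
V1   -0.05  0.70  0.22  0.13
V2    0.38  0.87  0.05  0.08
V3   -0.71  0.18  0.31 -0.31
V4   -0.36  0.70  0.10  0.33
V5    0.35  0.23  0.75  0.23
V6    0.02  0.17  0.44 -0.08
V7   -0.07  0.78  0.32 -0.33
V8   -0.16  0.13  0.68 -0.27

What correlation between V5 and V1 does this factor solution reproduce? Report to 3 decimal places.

0.338

r̂ = Σ λ_i·λ_j across factors = (0.35)(-0.05) + (0.23)(0.70) + (0.75)(0.22) + (0.23)(0.13)
  = -0.0175 +0.1610 +0.1650 +0.0299 = 0.3384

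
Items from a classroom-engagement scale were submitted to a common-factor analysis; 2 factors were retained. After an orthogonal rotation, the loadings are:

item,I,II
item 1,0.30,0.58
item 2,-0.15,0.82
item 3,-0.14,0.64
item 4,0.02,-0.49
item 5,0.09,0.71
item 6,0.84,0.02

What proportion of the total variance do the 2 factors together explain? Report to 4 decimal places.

0.5015

SS loadings by factor: 0.8462, 2.1630; total = 3.0092.
Total variance with 6 standardized items is 6, so the solution explains 3.0092/6 = 0.5015.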